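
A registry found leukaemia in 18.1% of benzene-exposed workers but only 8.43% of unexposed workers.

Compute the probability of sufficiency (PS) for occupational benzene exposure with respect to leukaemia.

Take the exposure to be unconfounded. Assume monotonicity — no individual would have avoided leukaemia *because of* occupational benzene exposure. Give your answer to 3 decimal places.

p₁ = 0.181, p₀ = 0.0843.
Under exogeneity and monotonicity, PS = (p₁ − p₀) / (1 − p₀).
PS = (0.181 − 0.0843) / (1 − 0.0843) = 0.0967 / 0.9157 ≈ 0.1056

PS ≈ 0.106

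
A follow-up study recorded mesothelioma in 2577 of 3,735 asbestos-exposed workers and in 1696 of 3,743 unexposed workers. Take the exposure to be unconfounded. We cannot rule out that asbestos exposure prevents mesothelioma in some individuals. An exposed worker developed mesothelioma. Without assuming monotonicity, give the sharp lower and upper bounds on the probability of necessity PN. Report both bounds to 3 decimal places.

0.343 ≤ PN ≤ 0.793

p₁ = P(outcome | exposed) = 2577/3735 = 0.68996
p₀ = P(outcome | unexposed) = 1696/3743 = 0.45311
Under exogeneity alone the bounds on PN are max{0,(p₁−p₀)/p₁} ≤ PN ≤ min{1,(1−p₀)/p₁}.
  lower = (p₁ − p₀)/p₁ = 0.23685 / 0.68996 ≈ 0.3433
  upper = min{1, (1 − p₀)/p₁} = 0.54689 / 0.68996 ≈ 0.7926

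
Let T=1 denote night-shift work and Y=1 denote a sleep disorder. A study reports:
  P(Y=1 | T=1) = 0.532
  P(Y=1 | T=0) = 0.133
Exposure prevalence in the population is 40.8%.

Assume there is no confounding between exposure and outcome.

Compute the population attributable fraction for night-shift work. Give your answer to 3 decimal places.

Let p₁ = 0.532, p₀ = 0.133.
Overall risk P(Y=1) = π·p₁ + (1−π)·p₀ = 0.408×0.532 + 0.592×0.133 = 0.29579.
Under exogeneity, PAF = [P(Y=1) − p₀] / P(Y=1).
PAF = (0.29579 − 0.133) / 0.29579 ≈ 0.5504

PAF ≈ 0.550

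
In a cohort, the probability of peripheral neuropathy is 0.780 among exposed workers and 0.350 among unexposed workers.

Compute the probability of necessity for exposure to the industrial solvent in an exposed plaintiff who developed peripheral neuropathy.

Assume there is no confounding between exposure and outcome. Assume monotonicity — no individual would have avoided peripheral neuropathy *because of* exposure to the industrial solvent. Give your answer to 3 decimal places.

PN ≈ 0.551

Let p₁ = 0.78, p₀ = 0.35.
Under exogeneity and monotonicity, PN = (p₁ − p₀) / p₁.
PN = (0.78 − 0.35) / 0.78 = 0.43 / 0.78 ≈ 0.5513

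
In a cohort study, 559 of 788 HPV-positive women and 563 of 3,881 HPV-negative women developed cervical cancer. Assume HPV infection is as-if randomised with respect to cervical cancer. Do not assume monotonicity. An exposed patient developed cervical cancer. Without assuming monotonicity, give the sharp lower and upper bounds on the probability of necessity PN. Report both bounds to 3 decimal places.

0.796 ≤ PN ≤ 1.000

p₁ = P(outcome | exposed) = 559/788 = 0.70939
p₀ = P(outcome | unexposed) = 563/3881 = 0.14507
Under exogeneity alone the bounds on PN are max{0,(p₁−p₀)/p₁} ≤ PN ≤ min{1,(1−p₀)/p₁}.
  lower = (p₁ − p₀)/p₁ = 0.56433 / 0.70939 ≈ 0.7955
  upper = min{1, (1 − p₀)/p₁} = 0.85493 / 0.70939 ≈ 1.2052 → capped at 1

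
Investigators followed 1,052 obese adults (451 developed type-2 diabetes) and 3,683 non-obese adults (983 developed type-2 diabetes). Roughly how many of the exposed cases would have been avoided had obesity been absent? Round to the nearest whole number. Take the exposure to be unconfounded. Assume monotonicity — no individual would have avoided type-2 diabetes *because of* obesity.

about 170 cases

p₁ = P(outcome | exposed) = 451/1052 = 0.42871
p₀ = P(outcome | unexposed) = 983/3683 = 0.2669
PN = (p₁ − p₀)/p₁ = (0.42871 − 0.2669) / 0.42871 ≈ 0.37743.
Attributable cases ≈ PN × (exposed cases) = 0.37743 × 451 ≈ 170.22.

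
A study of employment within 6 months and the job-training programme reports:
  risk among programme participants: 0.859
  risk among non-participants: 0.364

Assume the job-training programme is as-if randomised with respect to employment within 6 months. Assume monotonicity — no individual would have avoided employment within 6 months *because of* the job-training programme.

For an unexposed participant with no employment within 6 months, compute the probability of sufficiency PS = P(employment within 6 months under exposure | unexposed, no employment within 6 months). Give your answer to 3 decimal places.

Let p₁ = 0.859, p₀ = 0.364.
Under exogeneity and monotonicity, PS = (p₁ − p₀) / (1 − p₀).
PS = (0.859 − 0.364) / (1 − 0.364) = 0.495 / 0.636 ≈ 0.7783

PS ≈ 0.778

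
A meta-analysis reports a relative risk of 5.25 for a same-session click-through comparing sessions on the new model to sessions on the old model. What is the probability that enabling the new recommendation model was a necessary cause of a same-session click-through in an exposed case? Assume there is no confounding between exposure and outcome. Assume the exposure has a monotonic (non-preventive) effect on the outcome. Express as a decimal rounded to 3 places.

PN ≈ 0.810

Under exogeneity and monotonicity, PN = (RR − 1) / RR = 1 − 1/RR.
PN = (5.25 − 1) / 5.25 = 4.25 / 5.25 ≈ 0.8095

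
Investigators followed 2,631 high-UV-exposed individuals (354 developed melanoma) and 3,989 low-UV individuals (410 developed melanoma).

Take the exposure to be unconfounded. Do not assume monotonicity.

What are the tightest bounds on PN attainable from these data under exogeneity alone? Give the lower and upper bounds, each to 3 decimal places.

0.236 ≤ PN ≤ 1.000

p₁ = P(outcome | exposed) = 354/2631 = 0.13455
p₀ = P(outcome | unexposed) = 410/3989 = 0.10278
Under exogeneity alone the bounds on PN are max{0,(p₁−p₀)/p₁} ≤ PN ≤ min{1,(1−p₀)/p₁}.
  lower = (p₁ − p₀)/p₁ = 0.031767 / 0.13455 ≈ 0.2361
  upper = min{1, (1 − p₀)/p₁} = 0.89722 / 0.13455 ≈ 6.6683 → capped at 1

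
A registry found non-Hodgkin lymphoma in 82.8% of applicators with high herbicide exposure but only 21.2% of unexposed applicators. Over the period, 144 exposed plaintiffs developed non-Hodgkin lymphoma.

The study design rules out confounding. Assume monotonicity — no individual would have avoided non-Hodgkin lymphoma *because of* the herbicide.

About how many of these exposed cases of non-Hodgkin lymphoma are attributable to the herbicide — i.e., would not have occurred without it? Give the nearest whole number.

p₁ = 0.828, p₀ = 0.212.
PN = (p₁ − p₀)/p₁ = (0.828 − 0.212) / 0.828 ≈ 0.74396.
Attributable cases ≈ PN × (exposed cases) = 0.74396 × 144 ≈ 107.13.

about 107 cases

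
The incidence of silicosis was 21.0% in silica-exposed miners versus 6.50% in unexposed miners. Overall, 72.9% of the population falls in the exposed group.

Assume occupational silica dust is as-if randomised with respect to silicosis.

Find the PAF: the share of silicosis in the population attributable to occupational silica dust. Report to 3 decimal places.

PAF ≈ 0.619

p₁ = 0.21, p₀ = 0.065.
Overall risk P(Y=1) = π·p₁ + (1−π)·p₀ = 0.729×0.21 + 0.271×0.065 = 0.1707.
Under exogeneity, PAF = [P(Y=1) − p₀] / P(Y=1).
PAF = (0.1707 − 0.065) / 0.1707 ≈ 0.6192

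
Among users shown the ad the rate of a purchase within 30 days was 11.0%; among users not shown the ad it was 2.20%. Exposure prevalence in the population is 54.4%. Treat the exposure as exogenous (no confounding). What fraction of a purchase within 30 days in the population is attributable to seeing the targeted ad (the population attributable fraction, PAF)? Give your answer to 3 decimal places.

p₁ = 0.11, p₀ = 0.022.
Overall risk P(Y=1) = π·p₁ + (1−π)·p₀ = 0.544×0.11 + 0.456×0.022 = 0.069872.
Under exogeneity, PAF = [P(Y=1) − p₀] / P(Y=1).
PAF = (0.069872 − 0.022) / 0.069872 ≈ 0.6851

PAF ≈ 0.685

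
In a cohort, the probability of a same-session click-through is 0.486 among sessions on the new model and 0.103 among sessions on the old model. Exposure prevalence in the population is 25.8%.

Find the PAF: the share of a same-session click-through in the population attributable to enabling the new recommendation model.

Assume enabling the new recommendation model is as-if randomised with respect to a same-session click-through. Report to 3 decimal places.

PAF ≈ 0.490

Let p₁ = 0.486, p₀ = 0.103.
Overall risk P(Y=1) = π·p₁ + (1−π)·p₀ = 0.258×0.486 + 0.742×0.103 = 0.20181.
Under exogeneity, PAF = [P(Y=1) − p₀] / P(Y=1).
PAF = (0.20181 − 0.103) / 0.20181 ≈ 0.4896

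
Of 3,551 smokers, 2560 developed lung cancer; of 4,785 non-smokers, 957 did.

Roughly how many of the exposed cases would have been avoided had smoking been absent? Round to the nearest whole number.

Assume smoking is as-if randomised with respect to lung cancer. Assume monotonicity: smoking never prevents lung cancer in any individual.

about 1850 cases

p₁ = P(outcome | exposed) = 2560/3551 = 0.72092
p₀ = P(outcome | unexposed) = 957/4785 = 0.2
PN = (p₁ − p₀)/p₁ = (0.72092 − 0.2) / 0.72092 ≈ 0.72258.
Attributable cases ≈ PN × (exposed cases) = 0.72258 × 2560 ≈ 1849.80.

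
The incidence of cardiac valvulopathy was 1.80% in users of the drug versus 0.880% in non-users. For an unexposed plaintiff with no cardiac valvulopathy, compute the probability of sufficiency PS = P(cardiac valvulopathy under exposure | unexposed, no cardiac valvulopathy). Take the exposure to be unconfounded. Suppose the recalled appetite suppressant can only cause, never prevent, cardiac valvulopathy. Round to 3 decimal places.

p₁ = 0.018, p₀ = 0.0088.
Under exogeneity and monotonicity, PS = (p₁ − p₀) / (1 − p₀).
PS = (0.018 − 0.0088) / (1 − 0.0088) = 0.0092 / 0.9912 ≈ 0.0093

PS ≈ 0.009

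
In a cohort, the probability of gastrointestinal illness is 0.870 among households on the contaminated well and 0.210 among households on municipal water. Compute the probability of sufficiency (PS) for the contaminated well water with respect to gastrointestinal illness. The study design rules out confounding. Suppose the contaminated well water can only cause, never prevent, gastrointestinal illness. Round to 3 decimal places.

PS ≈ 0.835

Let p₁ = 0.87, p₀ = 0.21.
Under exogeneity and monotonicity, PS = (p₁ − p₀) / (1 − p₀).
PS = (0.87 − 0.21) / (1 − 0.21) = 0.66 / 0.79 ≈ 0.8354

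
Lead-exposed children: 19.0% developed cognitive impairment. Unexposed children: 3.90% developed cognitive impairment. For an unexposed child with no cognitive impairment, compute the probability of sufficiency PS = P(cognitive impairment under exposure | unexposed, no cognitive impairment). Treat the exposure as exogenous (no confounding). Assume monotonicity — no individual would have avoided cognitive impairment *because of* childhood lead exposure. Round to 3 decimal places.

PS ≈ 0.157

p₁ = 0.19, p₀ = 0.039.
Under exogeneity and monotonicity, PS = (p₁ − p₀) / (1 − p₀).
PS = (0.19 − 0.039) / (1 − 0.039) = 0.151 / 0.961 ≈ 0.1571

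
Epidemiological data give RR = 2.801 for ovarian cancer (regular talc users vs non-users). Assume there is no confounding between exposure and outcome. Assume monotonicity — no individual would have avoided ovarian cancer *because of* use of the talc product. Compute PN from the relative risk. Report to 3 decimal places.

PN ≈ 0.643

Under exogeneity and monotonicity, PN = (RR − 1) / RR = 1 − 1/RR.
PN = (2.801 − 1) / 2.801 = 1.801 / 2.801 ≈ 0.6430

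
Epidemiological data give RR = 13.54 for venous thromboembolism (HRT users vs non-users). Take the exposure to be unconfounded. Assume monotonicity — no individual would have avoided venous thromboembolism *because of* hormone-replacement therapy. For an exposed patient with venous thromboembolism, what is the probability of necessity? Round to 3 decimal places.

Under exogeneity and monotonicity, PN = (RR − 1) / RR = 1 − 1/RR.
PN = (13.54 − 1) / 13.54 = 12.54 / 13.54 ≈ 0.9261

PN ≈ 0.926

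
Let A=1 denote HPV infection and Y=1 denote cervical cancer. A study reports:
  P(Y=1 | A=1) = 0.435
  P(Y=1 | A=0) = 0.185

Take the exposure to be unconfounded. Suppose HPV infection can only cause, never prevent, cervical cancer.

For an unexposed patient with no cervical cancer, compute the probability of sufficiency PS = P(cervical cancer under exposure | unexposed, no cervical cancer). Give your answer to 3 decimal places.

PS ≈ 0.307

Let p₁ = 0.435, p₀ = 0.185.
Under exogeneity and monotonicity, PS = (p₁ − p₀) / (1 − p₀).
PS = (0.435 − 0.185) / (1 − 0.185) = 0.25 / 0.815 ≈ 0.3067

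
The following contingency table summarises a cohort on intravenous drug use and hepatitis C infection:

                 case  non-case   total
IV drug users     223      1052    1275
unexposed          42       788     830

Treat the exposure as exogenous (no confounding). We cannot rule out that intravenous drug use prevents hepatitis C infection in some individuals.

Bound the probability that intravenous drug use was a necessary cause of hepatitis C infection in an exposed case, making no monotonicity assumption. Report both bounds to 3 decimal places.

0.711 ≤ PN ≤ 1.000

p₁ = P(outcome | exposed) = 223/1275 = 0.1749
p₀ = P(outcome | unexposed) = 42/830 = 0.050602
Under exogeneity alone the bounds on PN are max{0,(p₁−p₀)/p₁} ≤ PN ≤ min{1,(1−p₀)/p₁}.
  lower = (p₁ − p₀)/p₁ = 0.1243 / 0.1749 ≈ 0.7107
  upper = min{1, (1 − p₀)/p₁} = 0.9494 / 0.1749 ≈ 5.4282 → capped at 1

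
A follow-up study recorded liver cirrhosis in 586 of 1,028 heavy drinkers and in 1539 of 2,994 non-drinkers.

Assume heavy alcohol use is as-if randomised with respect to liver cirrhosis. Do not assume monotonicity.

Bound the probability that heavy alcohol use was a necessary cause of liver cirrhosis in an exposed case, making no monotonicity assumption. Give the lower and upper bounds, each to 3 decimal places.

p₁ = P(outcome | exposed) = 586/1028 = 0.57004
p₀ = P(outcome | unexposed) = 1539/2994 = 0.51403
Under exogeneity alone the bounds on PN are max{0,(p₁−p₀)/p₁} ≤ PN ≤ min{1,(1−p₀)/p₁}.
  lower = (p₁ − p₀)/p₁ = 0.056011 / 0.57004 ≈ 0.0983
  upper = min{1, (1 − p₀)/p₁} = 0.48597 / 0.57004 ≈ 0.8525

0.098 ≤ PN ≤ 0.853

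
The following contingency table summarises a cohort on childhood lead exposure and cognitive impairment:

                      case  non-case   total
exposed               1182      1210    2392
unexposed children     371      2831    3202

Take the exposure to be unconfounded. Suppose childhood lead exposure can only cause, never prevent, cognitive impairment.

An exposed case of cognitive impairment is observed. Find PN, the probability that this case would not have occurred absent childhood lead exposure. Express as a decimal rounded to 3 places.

p₁ = P(outcome | exposed) = 1182/2392 = 0.49415
p₀ = P(outcome | unexposed) = 371/3202 = 0.11587
Under exogeneity and monotonicity, PN = (p₁ − p₀)/p₁.
PN = (0.49415 − 0.11587) / 0.49415 ≈ 0.7655

PN ≈ 0.766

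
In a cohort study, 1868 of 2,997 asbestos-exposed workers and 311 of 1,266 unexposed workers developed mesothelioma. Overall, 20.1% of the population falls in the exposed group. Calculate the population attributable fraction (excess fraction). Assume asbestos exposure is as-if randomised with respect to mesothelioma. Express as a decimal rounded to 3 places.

PAF ≈ 0.236

p₁ = P(outcome | exposed) = 1868/2997 = 0.62329
p₀ = P(outcome | unexposed) = 311/1266 = 0.24566
Overall risk P(Y=1) = π·p₁ + (1−π)·p₀ = 0.201×0.62329 + 0.799×0.24566 = 0.32156.
Under exogeneity, PAF = [P(Y=1) − p₀] / P(Y=1).
PAF = (0.32156 − 0.24566) / 0.32156 ≈ 0.2361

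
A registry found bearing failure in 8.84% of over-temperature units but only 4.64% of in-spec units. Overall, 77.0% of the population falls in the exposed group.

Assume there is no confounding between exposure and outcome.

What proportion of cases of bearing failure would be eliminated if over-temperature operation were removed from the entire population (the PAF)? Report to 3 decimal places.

PAF ≈ 0.411

p₁ = 0.0884, p₀ = 0.0464.
Overall risk P(Y=1) = π·p₁ + (1−π)·p₀ = 0.77×0.0884 + 0.23×0.0464 = 0.07874.
Under exogeneity, PAF = [P(Y=1) − p₀] / P(Y=1).
PAF = (0.07874 − 0.0464) / 0.07874 ≈ 0.4107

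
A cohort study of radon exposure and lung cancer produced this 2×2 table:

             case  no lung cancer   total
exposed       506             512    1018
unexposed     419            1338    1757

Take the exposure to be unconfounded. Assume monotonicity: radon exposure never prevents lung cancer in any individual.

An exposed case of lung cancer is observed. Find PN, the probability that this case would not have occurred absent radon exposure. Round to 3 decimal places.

p₁ = P(outcome | exposed) = 506/1018 = 0.49705
p₀ = P(outcome | unexposed) = 419/1757 = 0.23847
Under exogeneity and monotonicity, PN = (p₁ − p₀)/p₁.
PN = (0.49705 − 0.23847) / 0.49705 ≈ 0.5202

PN ≈ 0.520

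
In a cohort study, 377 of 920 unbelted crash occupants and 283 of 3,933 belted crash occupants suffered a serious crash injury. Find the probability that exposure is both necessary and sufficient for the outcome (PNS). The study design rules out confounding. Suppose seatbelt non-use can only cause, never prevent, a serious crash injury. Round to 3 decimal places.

p₁ = P(outcome | exposed) = 377/920 = 0.40978
p₀ = P(outcome | unexposed) = 283/3933 = 0.071955
Under exogeneity and monotonicity, PNS = p₁ − p₀.
PNS = 0.40978 − 0.071955 = 0.33783

PNS ≈ 0.338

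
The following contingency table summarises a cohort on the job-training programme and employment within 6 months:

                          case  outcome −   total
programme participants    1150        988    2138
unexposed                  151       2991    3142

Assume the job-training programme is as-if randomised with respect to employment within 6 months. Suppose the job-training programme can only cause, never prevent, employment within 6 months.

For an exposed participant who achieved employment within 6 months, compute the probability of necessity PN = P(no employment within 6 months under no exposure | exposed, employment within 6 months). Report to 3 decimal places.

p₁ = P(outcome | exposed) = 1150/2138 = 0.53789
p₀ = P(outcome | unexposed) = 151/3142 = 0.048059
Under exogeneity and monotonicity, PN = (p₁ − p₀)/p₁.
PN = (0.53789 − 0.048059) / 0.53789 ≈ 0.9107

PN ≈ 0.911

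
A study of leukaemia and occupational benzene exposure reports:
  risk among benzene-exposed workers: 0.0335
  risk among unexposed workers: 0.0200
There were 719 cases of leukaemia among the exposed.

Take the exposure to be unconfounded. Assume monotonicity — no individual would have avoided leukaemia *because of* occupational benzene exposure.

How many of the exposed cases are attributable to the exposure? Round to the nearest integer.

Let p₁ = 0.0335, p₀ = 0.02.
PN = (p₁ − p₀)/p₁ = (0.0335 − 0.02) / 0.0335 ≈ 0.40299.
Attributable cases ≈ PN × (exposed cases) = 0.40299 × 719 ≈ 289.75.

about 290 cases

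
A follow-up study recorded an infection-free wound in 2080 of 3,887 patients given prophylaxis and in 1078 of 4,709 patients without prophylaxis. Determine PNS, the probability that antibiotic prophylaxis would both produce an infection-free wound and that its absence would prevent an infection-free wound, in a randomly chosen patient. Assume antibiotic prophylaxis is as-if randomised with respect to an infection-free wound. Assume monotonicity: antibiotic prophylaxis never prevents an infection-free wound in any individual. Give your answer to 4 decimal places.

p₁ = P(outcome | exposed) = 2080/3887 = 0.53512
p₀ = P(outcome | unexposed) = 1078/4709 = 0.22892
Under exogeneity and monotonicity, PNS = p₁ − p₀.
PNS = 0.53512 − 0.22892 = 0.30619

PNS ≈ 0.3062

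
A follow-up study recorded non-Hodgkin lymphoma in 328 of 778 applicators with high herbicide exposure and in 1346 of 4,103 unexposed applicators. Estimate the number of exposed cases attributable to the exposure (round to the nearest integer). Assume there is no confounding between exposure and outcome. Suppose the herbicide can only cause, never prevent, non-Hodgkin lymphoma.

p₁ = P(outcome | exposed) = 328/778 = 0.42159
p₀ = P(outcome | unexposed) = 1346/4103 = 0.32805
PN = (p₁ − p₀)/p₁ = (0.42159 − 0.32805) / 0.42159 ≈ 0.22188.
Attributable cases ≈ PN × (exposed cases) = 0.22188 × 328 ≈ 72.78.

about 73 cases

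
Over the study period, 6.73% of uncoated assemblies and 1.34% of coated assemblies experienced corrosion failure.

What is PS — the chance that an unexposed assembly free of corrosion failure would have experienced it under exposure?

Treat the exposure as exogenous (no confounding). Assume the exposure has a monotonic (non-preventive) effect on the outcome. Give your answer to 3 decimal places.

p₁ = 0.0673, p₀ = 0.0134.
Under exogeneity and monotonicity, PS = (p₁ − p₀) / (1 − p₀).
PS = (0.0673 − 0.0134) / (1 − 0.0134) = 0.0539 / 0.9866 ≈ 0.0546

PS ≈ 0.055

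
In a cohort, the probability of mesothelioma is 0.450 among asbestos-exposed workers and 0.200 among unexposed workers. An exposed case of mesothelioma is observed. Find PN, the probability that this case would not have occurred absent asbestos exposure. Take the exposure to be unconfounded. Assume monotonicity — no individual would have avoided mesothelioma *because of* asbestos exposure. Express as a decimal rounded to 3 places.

PN ≈ 0.556

Let p₁ = 0.45, p₀ = 0.2.
Under exogeneity and monotonicity, PN = (p₁ − p₀) / p₁.
PN = (0.45 − 0.2) / 0.45 = 0.25 / 0.45 ≈ 0.5556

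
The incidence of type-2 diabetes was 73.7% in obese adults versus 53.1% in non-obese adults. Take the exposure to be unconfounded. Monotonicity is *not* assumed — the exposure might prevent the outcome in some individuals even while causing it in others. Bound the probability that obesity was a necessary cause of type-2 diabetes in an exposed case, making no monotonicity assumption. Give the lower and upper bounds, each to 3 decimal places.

0.280 ≤ PN ≤ 0.636

p₁ = 0.737, p₀ = 0.531.
Under exogeneity alone the bounds on PN are max{0,(p₁−p₀)/p₁} ≤ PN ≤ min{1,(1−p₀)/p₁}.
  lower = (p₁ − p₀)/p₁ = 0.206 / 0.737 ≈ 0.2795
  upper = min{1, (1 − p₀)/p₁} = 0.469 / 0.737 ≈ 0.6364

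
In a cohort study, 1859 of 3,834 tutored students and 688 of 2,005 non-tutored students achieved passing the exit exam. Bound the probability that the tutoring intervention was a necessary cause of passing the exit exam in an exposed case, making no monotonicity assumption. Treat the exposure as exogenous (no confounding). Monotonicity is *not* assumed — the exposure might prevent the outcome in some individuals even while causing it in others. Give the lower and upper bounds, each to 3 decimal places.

p₁ = P(outcome | exposed) = 1859/3834 = 0.48487
p₀ = P(outcome | unexposed) = 688/2005 = 0.34314
Under exogeneity alone the bounds on PN are max{0,(p₁−p₀)/p₁} ≤ PN ≤ min{1,(1−p₀)/p₁}.
  lower = (p₁ − p₀)/p₁ = 0.14173 / 0.48487 ≈ 0.2923
  upper = min{1, (1 − p₀)/p₁} = 0.65686 / 0.48487 ≈ 1.3547 → capped at 1

0.292 ≤ PN ≤ 1.000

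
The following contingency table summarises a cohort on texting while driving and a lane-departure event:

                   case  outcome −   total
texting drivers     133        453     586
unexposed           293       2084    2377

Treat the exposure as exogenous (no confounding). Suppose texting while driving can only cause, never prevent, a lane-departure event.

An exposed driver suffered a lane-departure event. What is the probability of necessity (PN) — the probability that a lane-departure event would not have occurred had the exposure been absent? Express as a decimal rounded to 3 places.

PN ≈ 0.457

p₁ = P(outcome | exposed) = 133/586 = 0.22696
p₀ = P(outcome | unexposed) = 293/2377 = 0.12326
Under exogeneity and monotonicity, PN = (p₁ − p₀)/p₁.
PN = (0.22696 − 0.12326) / 0.22696 ≈ 0.4569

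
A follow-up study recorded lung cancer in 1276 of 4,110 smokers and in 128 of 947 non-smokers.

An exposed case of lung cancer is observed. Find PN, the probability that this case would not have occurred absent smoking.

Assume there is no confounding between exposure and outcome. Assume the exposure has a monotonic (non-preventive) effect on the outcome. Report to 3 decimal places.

p₁ = P(outcome | exposed) = 1276/4110 = 0.31046
p₀ = P(outcome | unexposed) = 128/947 = 0.13516
Under exogeneity and monotonicity, PN = (p₁ − p₀) / p₁.
PN = (0.31046 − 0.13516) / 0.31046 = 0.1753 / 0.31046 ≈ 0.5646

PN ≈ 0.565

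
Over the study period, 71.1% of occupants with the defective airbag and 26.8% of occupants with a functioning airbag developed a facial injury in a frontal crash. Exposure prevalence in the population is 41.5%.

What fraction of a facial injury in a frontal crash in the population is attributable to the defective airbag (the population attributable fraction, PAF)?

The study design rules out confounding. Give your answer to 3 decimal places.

PAF ≈ 0.407

p₁ = 0.711, p₀ = 0.268.
Overall risk P(Y=1) = π·p₁ + (1−π)·p₀ = 0.415×0.711 + 0.585×0.268 = 0.45184.
Under exogeneity, PAF = [P(Y=1) − p₀] / P(Y=1).
PAF = (0.45184 − 0.268) / 0.45184 ≈ 0.4069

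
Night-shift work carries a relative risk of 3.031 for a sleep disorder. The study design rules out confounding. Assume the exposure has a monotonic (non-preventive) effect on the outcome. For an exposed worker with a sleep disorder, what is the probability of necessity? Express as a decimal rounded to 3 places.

PN ≈ 0.670

Under exogeneity and monotonicity, PN = (RR − 1) / RR = 1 − 1/RR.
PN = (3.031 − 1) / 3.031 = 2.031 / 3.031 ≈ 0.6701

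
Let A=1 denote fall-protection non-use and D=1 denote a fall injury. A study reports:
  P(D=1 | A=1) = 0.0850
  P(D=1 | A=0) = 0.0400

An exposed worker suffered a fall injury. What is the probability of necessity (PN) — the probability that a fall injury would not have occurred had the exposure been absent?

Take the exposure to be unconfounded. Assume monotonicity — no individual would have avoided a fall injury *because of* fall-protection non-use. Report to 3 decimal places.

PN ≈ 0.529

Let p₁ = 0.085, p₀ = 0.04.
Under exogeneity and monotonicity, PN = (p₁ − p₀) / p₁.
PN = (0.085 − 0.04) / 0.085 = 0.045 / 0.085 ≈ 0.5294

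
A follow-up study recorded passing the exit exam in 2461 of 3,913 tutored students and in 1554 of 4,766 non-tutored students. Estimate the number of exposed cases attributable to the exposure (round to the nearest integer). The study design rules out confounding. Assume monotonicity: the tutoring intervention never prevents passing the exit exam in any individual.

p₁ = P(outcome | exposed) = 2461/3913 = 0.62893
p₀ = P(outcome | unexposed) = 1554/4766 = 0.32606
PN = (p₁ − p₀)/p₁ = (0.62893 − 0.32606) / 0.62893 ≈ 0.48156.
Attributable cases ≈ PN × (exposed cases) = 0.48156 × 2461 ≈ 1185.13.

about 1185 cases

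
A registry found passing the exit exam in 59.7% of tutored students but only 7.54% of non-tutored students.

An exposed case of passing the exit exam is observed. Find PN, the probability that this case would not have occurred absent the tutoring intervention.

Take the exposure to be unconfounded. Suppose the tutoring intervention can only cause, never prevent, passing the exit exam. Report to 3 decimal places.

PN ≈ 0.874

p₁ = 0.597, p₀ = 0.0754.
Under exogeneity and monotonicity, PN = (p₁ − p₀) / p₁.
PN = (0.597 − 0.0754) / 0.597 = 0.5216 / 0.597 ≈ 0.8737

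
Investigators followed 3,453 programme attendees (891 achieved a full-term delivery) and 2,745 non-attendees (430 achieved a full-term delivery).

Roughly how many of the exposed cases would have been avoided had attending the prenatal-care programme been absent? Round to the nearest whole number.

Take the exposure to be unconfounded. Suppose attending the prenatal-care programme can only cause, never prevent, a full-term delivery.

p₁ = P(outcome | exposed) = 891/3453 = 0.25804
p₀ = P(outcome | unexposed) = 430/2745 = 0.15665
PN = (p₁ − p₀)/p₁ = (0.25804 − 0.15665) / 0.25804 ≈ 0.39292.
Attributable cases ≈ PN × (exposed cases) = 0.39292 × 891 ≈ 350.09.

about 350 cases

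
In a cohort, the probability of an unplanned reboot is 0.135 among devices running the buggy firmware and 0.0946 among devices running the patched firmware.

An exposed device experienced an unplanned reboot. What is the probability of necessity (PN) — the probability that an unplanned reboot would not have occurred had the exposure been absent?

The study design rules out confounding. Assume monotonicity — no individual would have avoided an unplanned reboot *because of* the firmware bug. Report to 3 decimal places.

Let p₁ = 0.135, p₀ = 0.0946.
Under exogeneity and monotonicity, PN = (p₁ − p₀) / p₁.
PN = (0.135 − 0.0946) / 0.135 = 0.0404 / 0.135 ≈ 0.2993

PN ≈ 0.299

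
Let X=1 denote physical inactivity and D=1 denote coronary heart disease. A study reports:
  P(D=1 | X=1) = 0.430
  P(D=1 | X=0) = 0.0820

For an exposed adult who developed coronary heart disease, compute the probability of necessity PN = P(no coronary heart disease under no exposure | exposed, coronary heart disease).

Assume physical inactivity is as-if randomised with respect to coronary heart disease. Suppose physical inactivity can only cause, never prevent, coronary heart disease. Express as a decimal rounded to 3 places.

Let p₁ = 0.43, p₀ = 0.082.
Under exogeneity and monotonicity, PN = (p₁ − p₀) / p₁.
PN = (0.43 − 0.082) / 0.43 = 0.348 / 0.43 ≈ 0.8093

PN ≈ 0.809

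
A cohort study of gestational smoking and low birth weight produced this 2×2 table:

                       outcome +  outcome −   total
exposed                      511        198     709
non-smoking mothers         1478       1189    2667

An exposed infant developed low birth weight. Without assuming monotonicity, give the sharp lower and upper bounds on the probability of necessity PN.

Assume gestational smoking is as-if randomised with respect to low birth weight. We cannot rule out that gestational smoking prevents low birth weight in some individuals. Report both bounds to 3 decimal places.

0.231 ≤ PN ≤ 0.619

p₁ = P(outcome | exposed) = 511/709 = 0.72073
p₀ = P(outcome | unexposed) = 1478/2667 = 0.55418
Under exogeneity alone the bounds on PN are max{0,(p₁−p₀)/p₁} ≤ PN ≤ min{1,(1−p₀)/p₁}.
  lower = (p₁ − p₀)/p₁ = 0.16655 / 0.72073 ≈ 0.2311
  upper = min{1, (1 − p₀)/p₁} = 0.44582 / 0.72073 ≈ 0.6186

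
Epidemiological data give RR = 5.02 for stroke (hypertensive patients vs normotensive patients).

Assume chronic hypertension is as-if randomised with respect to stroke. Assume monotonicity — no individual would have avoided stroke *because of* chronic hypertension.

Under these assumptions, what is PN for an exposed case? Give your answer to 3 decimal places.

Under exogeneity and monotonicity, PN = (RR − 1) / RR = 1 − 1/RR.
PN = (5.02 − 1) / 5.02 = 4.02 / 5.02 ≈ 0.8008

PN ≈ 0.801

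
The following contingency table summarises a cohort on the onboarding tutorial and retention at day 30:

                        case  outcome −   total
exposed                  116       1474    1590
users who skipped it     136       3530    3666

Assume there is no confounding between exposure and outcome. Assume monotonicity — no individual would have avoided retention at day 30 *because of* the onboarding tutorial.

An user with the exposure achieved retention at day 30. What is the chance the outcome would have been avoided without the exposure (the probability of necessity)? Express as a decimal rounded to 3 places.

PN ≈ 0.492

p₁ = P(outcome | exposed) = 116/1590 = 0.072956
p₀ = P(outcome | unexposed) = 136/3666 = 0.037098
Under exogeneity and monotonicity, PN = (p₁ − p₀)/p₁.
PN = (0.072956 − 0.037098) / 0.072956 ≈ 0.4915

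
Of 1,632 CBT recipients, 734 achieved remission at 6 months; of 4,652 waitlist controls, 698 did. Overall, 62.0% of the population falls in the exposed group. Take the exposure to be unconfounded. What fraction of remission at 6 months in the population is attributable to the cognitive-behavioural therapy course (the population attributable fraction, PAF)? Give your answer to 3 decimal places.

PAF ≈ 0.553

p₁ = P(outcome | exposed) = 734/1632 = 0.44975
p₀ = P(outcome | unexposed) = 698/4652 = 0.15004
Overall risk P(Y=1) = π·p₁ + (1−π)·p₀ = 0.62×0.44975 + 0.38×0.15004 = 0.33586.
Under exogeneity, PAF = [P(Y=1) − p₀] / P(Y=1).
PAF = (0.33586 − 0.15004) / 0.33586 ≈ 0.5533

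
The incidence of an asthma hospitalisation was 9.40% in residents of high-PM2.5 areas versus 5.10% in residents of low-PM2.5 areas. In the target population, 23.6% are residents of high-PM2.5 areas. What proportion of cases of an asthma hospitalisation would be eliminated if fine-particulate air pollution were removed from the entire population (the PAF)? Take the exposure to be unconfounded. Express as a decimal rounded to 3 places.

PAF ≈ 0.166

p₁ = 0.094, p₀ = 0.051.
Overall risk P(Y=1) = π·p₁ + (1−π)·p₀ = 0.236×0.094 + 0.764×0.051 = 0.061148.
Under exogeneity, PAF = [P(Y=1) − p₀] / P(Y=1).
PAF = (0.061148 − 0.051) / 0.061148 ≈ 0.1660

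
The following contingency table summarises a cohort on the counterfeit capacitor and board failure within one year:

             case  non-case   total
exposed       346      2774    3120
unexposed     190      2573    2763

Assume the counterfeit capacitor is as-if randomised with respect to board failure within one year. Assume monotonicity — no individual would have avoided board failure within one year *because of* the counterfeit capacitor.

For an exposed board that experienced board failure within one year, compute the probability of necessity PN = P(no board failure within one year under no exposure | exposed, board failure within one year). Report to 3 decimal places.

PN ≈ 0.380

p₁ = P(outcome | exposed) = 346/3120 = 0.1109
p₀ = P(outcome | unexposed) = 190/2763 = 0.068766
Under exogeneity and monotonicity, PN = (p₁ − p₀) / p₁.
PN = (0.1109 − 0.068766) / 0.1109 = 0.042132 / 0.1109 ≈ 0.3799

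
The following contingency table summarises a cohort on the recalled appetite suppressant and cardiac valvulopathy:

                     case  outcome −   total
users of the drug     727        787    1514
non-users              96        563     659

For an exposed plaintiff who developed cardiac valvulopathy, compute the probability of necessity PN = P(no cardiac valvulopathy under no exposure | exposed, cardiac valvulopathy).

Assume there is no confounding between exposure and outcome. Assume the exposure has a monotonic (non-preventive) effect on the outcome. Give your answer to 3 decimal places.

PN ≈ 0.697

p₁ = P(outcome | exposed) = 727/1514 = 0.48018
p₀ = P(outcome | unexposed) = 96/659 = 0.14568
Under exogeneity and monotonicity, PN = (p₁ − p₀)/p₁.
PN = (0.48018 − 0.14568) / 0.48018 ≈ 0.6966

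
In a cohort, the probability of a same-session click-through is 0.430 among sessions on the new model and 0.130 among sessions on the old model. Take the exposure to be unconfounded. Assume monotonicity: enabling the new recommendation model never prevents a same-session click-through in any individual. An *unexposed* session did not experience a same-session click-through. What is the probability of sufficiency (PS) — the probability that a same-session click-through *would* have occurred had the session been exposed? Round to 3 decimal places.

Let p₁ = 0.43, p₀ = 0.13.
Under exogeneity and monotonicity, PS = (p₁ − p₀) / (1 − p₀).
PS = (0.43 − 0.13) / (1 − 0.13) = 0.3 / 0.87 ≈ 0.3448

PS ≈ 0.345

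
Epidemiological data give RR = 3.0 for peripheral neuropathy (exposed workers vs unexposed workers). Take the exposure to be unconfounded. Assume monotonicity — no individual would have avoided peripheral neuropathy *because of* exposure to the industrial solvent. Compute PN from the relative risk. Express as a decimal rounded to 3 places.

Under exogeneity and monotonicity, PN = (RR − 1) / RR = 1 − 1/RR.
PN = (3.0 − 1) / 3.0 = 2 / 3.0 ≈ 0.6667

PN ≈ 0.667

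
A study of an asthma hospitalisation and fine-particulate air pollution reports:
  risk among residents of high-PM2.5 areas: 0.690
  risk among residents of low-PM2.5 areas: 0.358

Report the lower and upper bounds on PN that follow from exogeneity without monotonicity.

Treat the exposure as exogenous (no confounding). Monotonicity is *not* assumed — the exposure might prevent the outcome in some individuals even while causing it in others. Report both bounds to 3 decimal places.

0.481 ≤ PN ≤ 0.930

Let p₁ = 0.69, p₀ = 0.358.
Under exogeneity alone the bounds on PN are max{0,(p₁−p₀)/p₁} ≤ PN ≤ min{1,(1−p₀)/p₁}.
  lower = (p₁ − p₀)/p₁ = 0.332 / 0.69 ≈ 0.4812
  upper = min{1, (1 − p₀)/p₁} = 0.642 / 0.69 ≈ 0.9304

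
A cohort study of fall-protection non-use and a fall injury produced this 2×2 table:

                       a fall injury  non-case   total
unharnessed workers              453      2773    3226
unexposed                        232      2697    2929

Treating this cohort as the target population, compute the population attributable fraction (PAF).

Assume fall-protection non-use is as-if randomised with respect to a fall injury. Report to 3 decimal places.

p₁ = P(outcome | exposed) = 453/3226 = 0.14042
p₀ = P(outcome | unexposed) = 232/2929 = 0.079208
Exposure prevalence π = 3226/6155 = 0.52413; overall risk P(Y=1) = 0.11129.
Under exogeneity, PAF = [P(Y=1) − p₀]/P(Y=1).
PAF = (0.11129 − 0.079208) / 0.11129 ≈ 0.2883

PAF ≈ 0.288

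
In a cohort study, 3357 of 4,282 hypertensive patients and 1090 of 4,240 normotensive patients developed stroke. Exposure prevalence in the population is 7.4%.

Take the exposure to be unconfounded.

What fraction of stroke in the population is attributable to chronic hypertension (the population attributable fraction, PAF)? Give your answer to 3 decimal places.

p₁ = P(outcome | exposed) = 3357/4282 = 0.78398
p₀ = P(outcome | unexposed) = 1090/4240 = 0.25708
Overall risk P(Y=1) = π·p₁ + (1−π)·p₀ = 0.074×0.78398 + 0.926×0.25708 = 0.29607.
Under exogeneity, PAF = [P(Y=1) − p₀] / P(Y=1).
PAF = (0.29607 − 0.25708) / 0.29607 ≈ 0.1317

PAF ≈ 0.132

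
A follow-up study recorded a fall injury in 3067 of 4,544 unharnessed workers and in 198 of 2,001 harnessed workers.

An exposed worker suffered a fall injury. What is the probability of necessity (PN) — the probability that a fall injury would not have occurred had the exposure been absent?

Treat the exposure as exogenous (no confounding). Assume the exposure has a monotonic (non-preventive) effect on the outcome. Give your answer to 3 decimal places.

PN ≈ 0.853

p₁ = P(outcome | exposed) = 3067/4544 = 0.67496
p₀ = P(outcome | unexposed) = 198/2001 = 0.098951
Under exogeneity and monotonicity, PN = (p₁ − p₀) / p₁.
PN = (0.67496 − 0.098951) / 0.67496 = 0.57601 / 0.67496 ≈ 0.8534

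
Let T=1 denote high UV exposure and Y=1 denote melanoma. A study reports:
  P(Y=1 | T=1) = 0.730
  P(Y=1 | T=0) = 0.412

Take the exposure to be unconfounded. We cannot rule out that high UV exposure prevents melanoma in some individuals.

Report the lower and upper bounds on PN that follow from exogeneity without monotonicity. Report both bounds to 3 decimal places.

Let p₁ = 0.73, p₀ = 0.412.
Under exogeneity alone the bounds on PN are max{0,(p₁−p₀)/p₁} ≤ PN ≤ min{1,(1−p₀)/p₁}.
  lower = (p₁ − p₀)/p₁ = 0.318 / 0.73 ≈ 0.4356
  upper = min{1, (1 − p₀)/p₁} = 0.588 / 0.73 ≈ 0.8055

0.436 ≤ PN ≤ 0.805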